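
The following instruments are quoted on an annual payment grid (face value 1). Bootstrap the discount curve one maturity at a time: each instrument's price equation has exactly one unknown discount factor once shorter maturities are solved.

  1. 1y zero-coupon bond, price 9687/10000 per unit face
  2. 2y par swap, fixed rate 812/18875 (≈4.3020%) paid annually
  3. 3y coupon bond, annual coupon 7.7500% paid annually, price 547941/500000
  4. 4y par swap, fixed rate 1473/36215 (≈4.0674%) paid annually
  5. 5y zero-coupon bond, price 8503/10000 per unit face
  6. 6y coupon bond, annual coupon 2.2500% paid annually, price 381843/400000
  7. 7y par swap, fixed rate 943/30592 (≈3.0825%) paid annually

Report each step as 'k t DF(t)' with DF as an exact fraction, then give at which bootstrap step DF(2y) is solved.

1 1 9687/10000
2 2 2297/2500
3 3 8813/10000
4 4 8527/10000
5 5 8503/10000
6 6 522/625
7 7 4057/5000
DF(2y) is solved at step 2

step 1 [1y] zero: DF = P = 9687/10000 ≈ 0.968700
step 2 [2y] swap r/1=812/18875: DF=(1 − 812/18875·(0.968700))/(1+812/18875) = 2297/2500 ≈ 0.918800
step 3 [3y] bond c/1=31/400: DF=(547941/500000 − 31/400·(0.968700+0.918800))/(1+31/400) = 8813/10000 ≈ 0.881300
step 4 [4y] swap r/1=1473/36215: DF=(1 − 1473/36215·(0.968700+0.918800+0.881300))/(1+1473/36215) = 8527/10000 ≈ 0.852700
step 5 [5y] zero: DF = P = 8503/10000 ≈ 0.850300
step 6 [6y] bond c/1=9/400: DF=(381843/400000 − 9/400·(0.968700+0.918800+0.881300+0.852700+0.850300))/(1+9/400) = 522/625 ≈ 0.835200
step 7 [7y] swap r/1=943/30592: DF=(1 − 943/30592·(0.968700+0.918800+0.881300+0.852700+0.850300+0.835200))/(1+943/30592) = 4057/5000 ≈ 0.811400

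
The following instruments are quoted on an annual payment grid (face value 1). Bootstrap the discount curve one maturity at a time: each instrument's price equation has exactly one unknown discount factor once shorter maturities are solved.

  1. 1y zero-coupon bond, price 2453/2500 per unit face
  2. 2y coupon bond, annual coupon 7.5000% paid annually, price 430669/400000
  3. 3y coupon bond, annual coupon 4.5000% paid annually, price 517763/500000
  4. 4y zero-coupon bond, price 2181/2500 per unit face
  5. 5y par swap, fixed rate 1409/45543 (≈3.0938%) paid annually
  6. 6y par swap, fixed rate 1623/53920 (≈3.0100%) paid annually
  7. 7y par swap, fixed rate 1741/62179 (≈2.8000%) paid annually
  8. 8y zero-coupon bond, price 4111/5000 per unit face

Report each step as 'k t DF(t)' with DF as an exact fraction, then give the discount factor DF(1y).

1 1 2453/2500
2 2 9331/10000
3 3 1817/2000
4 4 2181/2500
5 5 8591/10000
6 6 8377/10000
7 7 8259/10000
8 8 4111/5000
DF(1y) = 2453/2500 ≈ 0.981200

step 1 [1y] zero: DF = P = 2453/2500 ≈ 0.981200
step 2 [2y] bond c/1=3/40: DF=(430669/400000 − 3/40·(0.981200))/(1+3/40) = 9331/10000 ≈ 0.933100
step 3 [3y] bond c/1=9/200: DF=(517763/500000 − 9/200·(0.981200+0.933100))/(1+9/200) = 1817/2000 ≈ 0.908500
step 4 [4y] zero: DF = P = 2181/2500 ≈ 0.872400
step 5 [5y] swap r/1=1409/45543: DF=(1 − 1409/45543·(0.981200+0.933100+0.908500+0.872400))/(1+1409/45543) = 8591/10000 ≈ 0.859100
step 6 [6y] swap r/1=1623/53920: DF=(1 − 1623/53920·(0.981200+0.933100+0.908500+0.872400+0.859100))/(1+1623/53920) = 8377/10000 ≈ 0.837700
step 7 [7y] swap r/1=1741/62179: DF=(1 − 1741/62179·(0.981200+0.933100+0.908500+0.872400+0.859100+0.837700))/(1+1741/62179) = 8259/10000 ≈ 0.825900
step 8 [8y] zero: DF = P = 4111/5000 ≈ 0.822200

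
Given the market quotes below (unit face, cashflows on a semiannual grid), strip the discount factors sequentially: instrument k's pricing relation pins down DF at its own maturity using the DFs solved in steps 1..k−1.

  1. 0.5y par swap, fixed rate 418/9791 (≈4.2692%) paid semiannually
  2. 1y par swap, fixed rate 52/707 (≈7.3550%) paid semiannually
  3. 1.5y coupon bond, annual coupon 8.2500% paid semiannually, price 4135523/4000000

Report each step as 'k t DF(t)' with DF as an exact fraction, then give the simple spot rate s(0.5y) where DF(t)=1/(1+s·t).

step 1 [0.5y] swap r/2=209/9791: DF=(1 − 209/9791·(0))/(1+209/9791) = 9791/10000 ≈ 0.979100
step 2 [1y] swap r/2=26/707: DF=(1 − 26/707·(0.979100))/(1+26/707) = 4649/5000 ≈ 0.929800
step 3 [1.5y] bond c/2=33/800: DF=(4135523/4000000 − 33/800·(0.979100+0.929800))/(1+33/800) = 9173/10000 ≈ 0.917300

1 1/2 9791/10000
2 1 4649/5000
3 3/2 9173/10000
s(0.5y) = (1/(9791/10000) − 1)/(1/2) = 418/9791 ≈ 4.2692%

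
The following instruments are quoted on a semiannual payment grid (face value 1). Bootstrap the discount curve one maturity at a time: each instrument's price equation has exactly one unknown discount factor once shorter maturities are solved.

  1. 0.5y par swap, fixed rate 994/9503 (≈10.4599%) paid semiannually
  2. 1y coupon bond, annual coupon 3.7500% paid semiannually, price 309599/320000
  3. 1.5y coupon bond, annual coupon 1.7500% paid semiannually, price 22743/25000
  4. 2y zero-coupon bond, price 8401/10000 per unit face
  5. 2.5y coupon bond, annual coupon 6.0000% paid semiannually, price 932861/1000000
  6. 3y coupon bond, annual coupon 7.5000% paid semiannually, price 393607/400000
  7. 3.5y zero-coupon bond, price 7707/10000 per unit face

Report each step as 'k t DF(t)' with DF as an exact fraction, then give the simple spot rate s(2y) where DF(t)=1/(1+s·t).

step 1 [0.5y] swap r/2=497/9503: DF=(1 − 497/9503·(0))/(1+497/9503) = 9503/10000 ≈ 0.950300
step 2 [1y] bond c/2=3/160: DF=(309599/320000 − 3/160·(0.950300))/(1+3/160) = 4661/5000 ≈ 0.932200
step 3 [1.5y] bond c/2=7/800: DF=(22743/25000 − 7/800·(0.950300+0.932200))/(1+7/800) = 1771/2000 ≈ 0.885500
step 4 [2y] zero: DF = P = 8401/10000 ≈ 0.840100
step 5 [2.5y] bond c/2=3/100: DF=(932861/1000000 − 3/100·(0.950300+0.932200+0.885500+0.840100))/(1+3/100) = 4003/5000 ≈ 0.800600
step 6 [3y] bond c/2=3/80: DF=(393607/400000 − 3/80·(0.950300+0.932200+0.885500+0.840100+0.800600))/(1+3/80) = 7891/10000 ≈ 0.789100
step 7 [3.5y] zero: DF = P = 7707/10000 ≈ 0.770700

1 1/2 9503/10000
2 1 4661/5000
3 3/2 1771/2000
4 2 8401/10000
5 5/2 4003/5000
6 3 7891/10000
7 7/2 7707/10000
s(2y) = (1/(8401/10000) − 1)/(2) = 1599/16802 ≈ 9.5167%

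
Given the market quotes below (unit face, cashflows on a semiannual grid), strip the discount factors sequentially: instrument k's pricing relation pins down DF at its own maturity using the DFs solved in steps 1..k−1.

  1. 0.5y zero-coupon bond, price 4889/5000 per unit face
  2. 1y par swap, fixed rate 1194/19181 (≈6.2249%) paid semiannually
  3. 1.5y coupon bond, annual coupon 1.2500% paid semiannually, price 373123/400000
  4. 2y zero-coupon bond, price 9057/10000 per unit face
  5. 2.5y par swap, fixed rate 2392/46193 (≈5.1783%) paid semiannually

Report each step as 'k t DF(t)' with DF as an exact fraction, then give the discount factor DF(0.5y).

1 1/2 4889/5000
2 1 9403/10000
3 3/2 9151/10000
4 2 9057/10000
5 5/2 2201/2500
DF(0.5y) = 4889/5000 ≈ 0.977800

step 1 [0.5y] zero: DF = P = 4889/5000 ≈ 0.977800
step 2 [1y] swap r/2=597/19181: DF=(1 − 597/19181·(0.977800))/(1+597/19181) = 9403/10000 ≈ 0.940300
step 3 [1.5y] bond c/2=1/160: DF=(373123/400000 − 1/160·(0.977800+0.940300))/(1+1/160) = 9151/10000 ≈ 0.915100
step 4 [2y] zero: DF = P = 9057/10000 ≈ 0.905700
step 5 [2.5y] swap r/2=1196/46193: DF=(1 − 1196/46193·(0.977800+0.940300+0.915100+0.905700))/(1+1196/46193) = 2201/2500 ≈ 0.880400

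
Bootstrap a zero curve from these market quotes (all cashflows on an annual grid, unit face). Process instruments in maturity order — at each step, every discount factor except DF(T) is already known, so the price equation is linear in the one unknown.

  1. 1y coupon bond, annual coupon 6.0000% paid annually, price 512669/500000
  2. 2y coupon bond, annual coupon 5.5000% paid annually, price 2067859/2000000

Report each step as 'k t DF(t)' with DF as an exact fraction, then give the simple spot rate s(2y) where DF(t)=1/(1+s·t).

1 1 9673/10000
2 2 581/625
s(2y) = (1/(581/625) − 1)/(2) = 22/581 ≈ 3.7866%

step 1 [1y] bond c/1=3/50: DF=(512669/500000 − 3/50·(0))/(1+3/50) = 9673/10000 ≈ 0.967300
step 2 [2y] bond c/1=11/200: DF=(2067859/2000000 − 11/200·(0.967300))/(1+11/200) = 581/625 ≈ 0.929600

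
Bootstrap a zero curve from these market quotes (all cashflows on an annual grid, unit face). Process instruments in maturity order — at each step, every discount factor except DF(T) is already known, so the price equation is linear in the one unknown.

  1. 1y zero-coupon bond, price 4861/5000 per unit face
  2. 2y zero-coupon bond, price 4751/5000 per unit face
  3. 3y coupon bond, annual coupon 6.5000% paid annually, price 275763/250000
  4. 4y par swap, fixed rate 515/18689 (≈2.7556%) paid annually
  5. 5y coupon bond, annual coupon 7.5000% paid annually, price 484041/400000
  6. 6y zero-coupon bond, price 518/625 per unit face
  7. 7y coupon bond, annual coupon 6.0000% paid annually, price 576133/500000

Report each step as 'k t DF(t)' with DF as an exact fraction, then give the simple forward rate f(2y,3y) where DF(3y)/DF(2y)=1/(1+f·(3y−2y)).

1 1 4861/5000
2 2 4751/5000
3 3 574/625
4 4 897/1000
5 5 8649/10000
6 6 518/625
7 7 1949/2500
f(2y,3y) = ((4751/5000)/(574/625) − 1)/(1) = 159/4592 ≈ 3.4625%

step 1 [1y] zero: DF = P = 4861/5000 ≈ 0.972200
step 2 [2y] zero: DF = P = 4751/5000 ≈ 0.950200
step 3 [3y] bond c/1=13/200: DF=(275763/250000 − 13/200·(0.972200+0.950200))/(1+13/200) = 574/625 ≈ 0.918400
step 4 [4y] swap r/1=515/18689: DF=(1 − 515/18689·(0.972200+0.950200+0.918400))/(1+515/18689) = 897/1000 ≈ 0.897000
step 5 [5y] bond c/1=3/40: DF=(484041/400000 − 3/40·(0.972200+0.950200+0.918400+0.897000))/(1+3/40) = 8649/10000 ≈ 0.864900
step 6 [6y] zero: DF = P = 518/625 ≈ 0.828800
step 7 [7y] bond c/1=3/50: DF=(576133/500000 − 3/50·(0.972200+0.950200+0.918400+0.897000+0.864900+0.828800))/(1+3/50) = 1949/2500 ≈ 0.779600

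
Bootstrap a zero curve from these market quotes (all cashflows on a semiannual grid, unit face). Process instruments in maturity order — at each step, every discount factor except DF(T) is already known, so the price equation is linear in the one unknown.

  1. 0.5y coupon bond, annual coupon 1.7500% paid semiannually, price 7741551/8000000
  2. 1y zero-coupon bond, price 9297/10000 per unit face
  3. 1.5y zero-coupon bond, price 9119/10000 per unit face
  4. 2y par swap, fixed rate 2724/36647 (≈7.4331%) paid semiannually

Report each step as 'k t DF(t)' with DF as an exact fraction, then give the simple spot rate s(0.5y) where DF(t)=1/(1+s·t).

1 1/2 9593/10000
2 1 9297/10000
3 3/2 9119/10000
4 2 4319/5000
s(0.5y) = (1/(9593/10000) − 1)/(1/2) = 814/9593 ≈ 8.4854%

step 1 [0.5y] bond c/2=7/800: DF=(7741551/8000000 − 7/800·(0))/(1+7/800) = 9593/10000 ≈ 0.959300
step 2 [1y] zero: DF = P = 9297/10000 ≈ 0.929700
step 3 [1.5y] zero: DF = P = 9119/10000 ≈ 0.911900
step 4 [2y] swap r/2=1362/36647: DF=(1 − 1362/36647·(0.959300+0.929700+0.911900))/(1+1362/36647) = 4319/5000 ≈ 0.863800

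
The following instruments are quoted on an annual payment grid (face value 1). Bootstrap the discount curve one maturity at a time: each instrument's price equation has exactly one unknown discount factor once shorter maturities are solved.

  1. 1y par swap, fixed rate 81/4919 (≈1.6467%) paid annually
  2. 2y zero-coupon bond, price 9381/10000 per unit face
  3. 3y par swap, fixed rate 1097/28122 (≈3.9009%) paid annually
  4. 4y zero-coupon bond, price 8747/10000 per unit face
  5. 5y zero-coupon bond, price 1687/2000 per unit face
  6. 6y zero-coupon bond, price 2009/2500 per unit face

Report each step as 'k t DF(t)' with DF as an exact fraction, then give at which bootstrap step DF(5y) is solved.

1 1 4919/5000
2 2 9381/10000
3 3 8903/10000
4 4 8747/10000
5 5 1687/2000
6 6 2009/2500
DF(5y) is solved at step 5

step 1 [1y] swap r/1=81/4919: DF=(1 − 81/4919·(0))/(1+81/4919) = 4919/5000 ≈ 0.983800
step 2 [2y] zero: DF = P = 9381/10000 ≈ 0.938100
step 3 [3y] swap r/1=1097/28122: DF=(1 − 1097/28122·(0.983800+0.938100))/(1+1097/28122) = 8903/10000 ≈ 0.890300
step 4 [4y] zero: DF = P = 8747/10000 ≈ 0.874700
step 5 [5y] zero: DF = P = 1687/2000 ≈ 0.843500
step 6 [6y] zero: DF = P = 2009/2500 ≈ 0.803600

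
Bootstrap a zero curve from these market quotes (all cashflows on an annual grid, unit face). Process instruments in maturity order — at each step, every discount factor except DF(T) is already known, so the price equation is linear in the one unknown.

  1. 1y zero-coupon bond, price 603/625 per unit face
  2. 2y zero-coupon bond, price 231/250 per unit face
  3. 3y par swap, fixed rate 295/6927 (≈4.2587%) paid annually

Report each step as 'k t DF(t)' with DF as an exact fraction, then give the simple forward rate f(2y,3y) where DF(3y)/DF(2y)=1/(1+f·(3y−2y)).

step 1 [1y] zero: DF = P = 603/625 ≈ 0.964800
step 2 [2y] zero: DF = P = 231/250 ≈ 0.924000
step 3 [3y] swap r/1=295/6927: DF=(1 − 295/6927·(0.964800+0.924000))/(1+295/6927) = 441/500 ≈ 0.882000

1 1 603/625
2 2 231/250
3 3 441/500
f(2y,3y) = ((231/250)/(441/500) − 1)/(1) = 1/21 ≈ 4.7619%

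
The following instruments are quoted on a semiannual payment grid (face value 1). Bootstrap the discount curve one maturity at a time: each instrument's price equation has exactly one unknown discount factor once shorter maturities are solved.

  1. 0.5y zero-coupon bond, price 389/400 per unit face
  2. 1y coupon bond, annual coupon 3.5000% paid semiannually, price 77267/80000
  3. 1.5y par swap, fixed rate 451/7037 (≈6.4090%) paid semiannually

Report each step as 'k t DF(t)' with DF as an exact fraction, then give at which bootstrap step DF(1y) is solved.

step 1 [0.5y] zero: DF = P = 389/400 ≈ 0.972500
step 2 [1y] bond c/2=7/400: DF=(77267/80000 − 7/400·(0.972500))/(1+7/400) = 373/400 ≈ 0.932500
step 3 [1.5y] swap r/2=451/14074: DF=(1 − 451/14074·(0.972500+0.932500))/(1+451/14074) = 4549/5000 ≈ 0.909800

1 1/2 389/400
2 1 373/400
3 3/2 4549/5000
DF(1y) is solved at step 2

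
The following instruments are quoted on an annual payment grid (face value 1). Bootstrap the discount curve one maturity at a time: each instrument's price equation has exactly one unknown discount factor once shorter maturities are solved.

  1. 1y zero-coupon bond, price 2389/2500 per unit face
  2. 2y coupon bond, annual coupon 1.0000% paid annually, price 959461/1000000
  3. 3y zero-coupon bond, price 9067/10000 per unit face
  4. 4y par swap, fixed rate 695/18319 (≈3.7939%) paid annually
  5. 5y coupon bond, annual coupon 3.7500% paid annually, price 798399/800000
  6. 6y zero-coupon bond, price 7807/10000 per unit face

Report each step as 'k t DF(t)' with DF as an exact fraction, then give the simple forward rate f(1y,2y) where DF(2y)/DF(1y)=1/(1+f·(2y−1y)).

1 1 2389/2500
2 2 1881/2000
3 3 9067/10000
4 4 861/1000
5 5 1659/2000
6 6 7807/10000
f(1y,2y) = ((2389/2500)/(1881/2000) − 1)/(1) = 151/9405 ≈ 1.6055%

step 1 [1y] zero: DF = P = 2389/2500 ≈ 0.955600
step 2 [2y] bond c/1=1/100: DF=(959461/1000000 − 1/100·(0.955600))/(1+1/100) = 1881/2000 ≈ 0.940500
step 3 [3y] zero: DF = P = 9067/10000 ≈ 0.906700
step 4 [4y] swap r/1=695/18319: DF=(1 − 695/18319·(0.955600+0.940500+0.906700))/(1+695/18319) = 861/1000 ≈ 0.861000
step 5 [5y] bond c/1=3/80: DF=(798399/800000 − 3/80·(0.955600+0.940500+0.906700+0.861000))/(1+3/80) = 1659/2000 ≈ 0.829500
step 6 [6y] zero: DF = P = 7807/10000 ≈ 0.780700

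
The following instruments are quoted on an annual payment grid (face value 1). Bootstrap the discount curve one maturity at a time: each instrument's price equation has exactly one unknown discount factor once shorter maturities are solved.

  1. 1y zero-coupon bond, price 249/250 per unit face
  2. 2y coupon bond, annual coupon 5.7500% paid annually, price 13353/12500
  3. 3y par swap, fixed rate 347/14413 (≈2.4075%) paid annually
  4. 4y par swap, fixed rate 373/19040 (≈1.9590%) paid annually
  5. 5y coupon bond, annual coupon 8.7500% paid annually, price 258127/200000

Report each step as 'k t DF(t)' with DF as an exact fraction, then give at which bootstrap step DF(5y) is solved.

step 1 [1y] zero: DF = P = 249/250 ≈ 0.996000
step 2 [2y] bond c/1=23/400: DF=(13353/12500 − 23/400·(0.996000))/(1+23/400) = 239/250 ≈ 0.956000
step 3 [3y] swap r/1=347/14413: DF=(1 − 347/14413·(0.996000+0.956000))/(1+347/14413) = 4653/5000 ≈ 0.930600
step 4 [4y] swap r/1=373/19040: DF=(1 − 373/19040·(0.996000+0.956000+0.930600))/(1+373/19040) = 4627/5000 ≈ 0.925400
step 5 [5y] bond c/1=7/80: DF=(258127/200000 − 7/80·(0.996000+0.956000+0.930600+0.925400))/(1+7/80) = 2201/2500 ≈ 0.880400

1 1 249/250
2 2 239/250
3 3 4653/5000
4 4 4627/5000
5 5 2201/2500
DF(5y) is solved at step 5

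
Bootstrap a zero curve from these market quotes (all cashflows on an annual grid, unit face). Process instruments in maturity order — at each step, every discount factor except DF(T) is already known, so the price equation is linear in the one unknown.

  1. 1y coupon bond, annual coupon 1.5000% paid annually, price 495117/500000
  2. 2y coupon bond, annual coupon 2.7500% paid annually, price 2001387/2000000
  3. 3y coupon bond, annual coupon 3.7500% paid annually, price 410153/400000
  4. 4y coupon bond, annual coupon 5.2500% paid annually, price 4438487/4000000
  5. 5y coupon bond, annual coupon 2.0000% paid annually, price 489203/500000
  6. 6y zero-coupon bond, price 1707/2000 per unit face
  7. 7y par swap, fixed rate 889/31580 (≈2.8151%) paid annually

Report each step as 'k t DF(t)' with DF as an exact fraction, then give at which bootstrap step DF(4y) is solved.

step 1 [1y] bond c/1=3/200: DF=(495117/500000 − 3/200·(0))/(1+3/200) = 2439/2500 ≈ 0.975600
step 2 [2y] bond c/1=11/400: DF=(2001387/2000000 − 11/400·(0.975600))/(1+11/400) = 4739/5000 ≈ 0.947800
step 3 [3y] bond c/1=3/80: DF=(410153/400000 − 3/80·(0.975600+0.947800))/(1+3/80) = 2297/2500 ≈ 0.918800
step 4 [4y] bond c/1=21/400: DF=(4438487/4000000 − 21/400·(0.975600+0.947800+0.918800))/(1+21/400) = 73/80 ≈ 0.912500
step 5 [5y] bond c/1=1/50: DF=(489203/500000 − 1/50·(0.975600+0.947800+0.918800+0.912500))/(1+1/50) = 1107/1250 ≈ 0.885600
step 6 [6y] zero: DF = P = 1707/2000 ≈ 0.853500
step 7 [7y] swap r/1=889/31580: DF=(1 − 889/31580·(0.975600+0.947800+0.918800+0.912500+0.885600+0.853500))/(1+889/31580) = 4111/5000 ≈ 0.822200

1 1 2439/2500
2 2 4739/5000
3 3 2297/2500
4 4 73/80
5 5 1107/1250
6 6 1707/2000
7 7 4111/5000
DF(4y) is solved at step 4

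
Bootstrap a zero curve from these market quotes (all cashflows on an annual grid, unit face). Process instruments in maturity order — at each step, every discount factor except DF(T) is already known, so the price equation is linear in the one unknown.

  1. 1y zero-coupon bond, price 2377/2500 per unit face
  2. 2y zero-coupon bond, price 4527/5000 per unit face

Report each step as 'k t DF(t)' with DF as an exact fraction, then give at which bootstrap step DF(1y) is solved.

1 1 2377/2500
2 2 4527/5000
DF(1y) is solved at step 1

step 1 [1y] zero: DF = P = 2377/2500 ≈ 0.950800
step 2 [2y] zero: DF = P = 4527/5000 ≈ 0.905400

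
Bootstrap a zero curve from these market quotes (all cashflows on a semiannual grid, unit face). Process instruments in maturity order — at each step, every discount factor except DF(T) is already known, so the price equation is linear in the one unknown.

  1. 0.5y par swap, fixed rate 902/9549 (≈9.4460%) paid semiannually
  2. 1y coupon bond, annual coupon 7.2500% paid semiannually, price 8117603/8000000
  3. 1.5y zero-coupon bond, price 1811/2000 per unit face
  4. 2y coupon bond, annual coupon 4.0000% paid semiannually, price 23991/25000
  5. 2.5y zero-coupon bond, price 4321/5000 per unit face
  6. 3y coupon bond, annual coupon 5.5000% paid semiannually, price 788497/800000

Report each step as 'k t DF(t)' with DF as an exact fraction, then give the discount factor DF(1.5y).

1 1/2 9549/10000
2 1 4729/5000
3 3/2 1811/2000
4 2 4429/5000
5 5/2 4321/5000
6 3 8373/10000
DF(1.5y) = 1811/2000 ≈ 0.905500

step 1 [0.5y] swap r/2=451/9549: DF=(1 − 451/9549·(0))/(1+451/9549) = 9549/10000 ≈ 0.954900
step 2 [1y] bond c/2=29/800: DF=(8117603/8000000 − 29/800·(0.954900))/(1+29/800) = 4729/5000 ≈ 0.945800
step 3 [1.5y] zero: DF = P = 1811/2000 ≈ 0.905500
step 4 [2y] bond c/2=1/50: DF=(23991/25000 − 1/50·(0.954900+0.945800+0.905500))/(1+1/50) = 4429/5000 ≈ 0.885800
step 5 [2.5y] zero: DF = P = 4321/5000 ≈ 0.864200
step 6 [3y] bond c/2=11/400: DF=(788497/800000 − 11/400·(0.954900+0.945800+0.905500+0.885800+0.864200))/(1+11/400) = 8373/10000 ≈ 0.837300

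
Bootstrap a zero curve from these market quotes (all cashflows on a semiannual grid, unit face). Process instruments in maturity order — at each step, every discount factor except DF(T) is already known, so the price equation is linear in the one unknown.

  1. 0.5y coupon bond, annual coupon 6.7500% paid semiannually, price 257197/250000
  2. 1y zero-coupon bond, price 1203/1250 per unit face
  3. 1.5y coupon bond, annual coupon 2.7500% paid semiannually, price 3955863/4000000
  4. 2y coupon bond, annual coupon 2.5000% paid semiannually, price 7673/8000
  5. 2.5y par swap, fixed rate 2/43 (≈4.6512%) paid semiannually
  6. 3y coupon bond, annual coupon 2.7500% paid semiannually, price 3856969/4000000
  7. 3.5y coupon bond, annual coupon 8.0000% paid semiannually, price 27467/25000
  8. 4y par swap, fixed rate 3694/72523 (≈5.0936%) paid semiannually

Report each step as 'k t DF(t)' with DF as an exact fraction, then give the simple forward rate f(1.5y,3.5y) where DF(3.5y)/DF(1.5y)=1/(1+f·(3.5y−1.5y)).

1 1/2 622/625
2 1 1203/1250
3 3/2 949/1000
4 2 4557/5000
5 5/2 1781/2000
6 3 8873/10000
7 7/2 2103/2500
8 4 8153/10000
f(1.5y,3.5y) = ((949/1000)/(2103/2500) − 1)/(2) = 539/8412 ≈ 6.4075%

step 1 [0.5y] bond c/2=27/800: DF=(257197/250000 − 27/800·(0))/(1+27/800) = 622/625 ≈ 0.995200
step 2 [1y] zero: DF = P = 1203/1250 ≈ 0.962400
step 3 [1.5y] bond c/2=11/800: DF=(3955863/4000000 − 11/800·(0.995200+0.962400))/(1+11/800) = 949/1000 ≈ 0.949000
step 4 [2y] bond c/2=1/80: DF=(7673/8000 − 1/80·(0.995200+0.962400+0.949000))/(1+1/80) = 4557/5000 ≈ 0.911400
step 5 [2.5y] swap r/2=1/43: DF=(1 − 1/43·(0.995200+0.962400+0.949000+0.911400))/(1+1/43) = 1781/2000 ≈ 0.890500
step 6 [3y] bond c/2=11/800: DF=(3856969/4000000 − 11/800·(0.995200+0.962400+0.949000+0.911400+0.890500))/(1+11/800) = 8873/10000 ≈ 0.887300
step 7 [3.5y] bond c/2=1/25: DF=(27467/25000 − 1/25·(0.995200+0.962400+0.949000+0.911400+0.890500+0.887300))/(1+1/25) = 2103/2500 ≈ 0.841200
step 8 [4y] swap r/2=1847/72523: DF=(1 − 1847/72523·(0.995200+0.962400+0.949000+0.911400+0.890500+0.887300+0.841200))/(1+1847/72523) = 8153/10000 ≈ 0.815300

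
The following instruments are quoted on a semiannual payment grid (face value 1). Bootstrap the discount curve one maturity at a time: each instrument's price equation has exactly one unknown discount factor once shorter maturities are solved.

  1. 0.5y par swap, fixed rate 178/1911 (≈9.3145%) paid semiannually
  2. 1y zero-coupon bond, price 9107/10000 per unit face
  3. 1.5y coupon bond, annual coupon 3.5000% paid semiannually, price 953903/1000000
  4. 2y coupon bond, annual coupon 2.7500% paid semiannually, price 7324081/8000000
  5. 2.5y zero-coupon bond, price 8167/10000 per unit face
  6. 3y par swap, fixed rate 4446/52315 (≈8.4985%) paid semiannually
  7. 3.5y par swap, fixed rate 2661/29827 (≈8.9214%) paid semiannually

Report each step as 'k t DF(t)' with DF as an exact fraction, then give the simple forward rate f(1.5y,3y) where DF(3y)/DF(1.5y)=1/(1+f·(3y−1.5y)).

step 1 [0.5y] swap r/2=89/1911: DF=(1 − 89/1911·(0))/(1+89/1911) = 1911/2000 ≈ 0.955500
step 2 [1y] zero: DF = P = 9107/10000 ≈ 0.910700
step 3 [1.5y] bond c/2=7/400: DF=(953903/1000000 − 7/400·(0.955500+0.910700))/(1+7/400) = 4527/5000 ≈ 0.905400
step 4 [2y] bond c/2=11/800: DF=(7324081/8000000 − 11/800·(0.955500+0.910700+0.905400))/(1+11/800) = 1731/2000 ≈ 0.865500
step 5 [2.5y] zero: DF = P = 8167/10000 ≈ 0.816700
step 6 [3y] swap r/2=2223/52315: DF=(1 − 2223/52315·(0.955500+0.910700+0.905400+0.865500+0.816700))/(1+2223/52315) = 7777/10000 ≈ 0.777700
step 7 [3.5y] swap r/2=2661/59654: DF=(1 − 2661/59654·(0.955500+0.910700+0.905400+0.865500+0.816700+0.777700))/(1+2661/59654) = 7339/10000 ≈ 0.733900

1 1/2 1911/2000
2 1 9107/10000
3 3/2 4527/5000
4 2 1731/2000
5 5/2 8167/10000
6 3 7777/10000
7 7/2 7339/10000
f(1.5y,3y) = ((4527/5000)/(7777/10000) − 1)/(3/2) = 2554/23331 ≈ 10.9468%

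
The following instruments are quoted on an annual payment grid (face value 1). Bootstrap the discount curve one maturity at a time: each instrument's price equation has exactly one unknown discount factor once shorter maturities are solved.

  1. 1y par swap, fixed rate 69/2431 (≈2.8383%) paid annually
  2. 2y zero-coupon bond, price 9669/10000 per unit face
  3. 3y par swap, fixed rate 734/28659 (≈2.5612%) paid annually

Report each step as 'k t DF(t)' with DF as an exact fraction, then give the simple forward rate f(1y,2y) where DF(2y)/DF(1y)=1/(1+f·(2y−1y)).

step 1 [1y] swap r/1=69/2431: DF=(1 − 69/2431·(0))/(1+69/2431) = 2431/2500 ≈ 0.972400
step 2 [2y] zero: DF = P = 9669/10000 ≈ 0.966900
step 3 [3y] swap r/1=734/28659: DF=(1 − 734/28659·(0.972400+0.966900))/(1+734/28659) = 4633/5000 ≈ 0.926600

1 1 2431/2500
2 2 9669/10000
3 3 4633/5000
f(1y,2y) = ((2431/2500)/(9669/10000) − 1)/(1) = 5/879 ≈ 0.5688%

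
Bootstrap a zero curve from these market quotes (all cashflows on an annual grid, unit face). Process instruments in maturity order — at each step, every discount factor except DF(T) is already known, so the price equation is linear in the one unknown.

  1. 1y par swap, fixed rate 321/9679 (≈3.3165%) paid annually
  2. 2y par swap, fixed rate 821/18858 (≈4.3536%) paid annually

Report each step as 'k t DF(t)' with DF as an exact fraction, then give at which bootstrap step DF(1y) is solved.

1 1 9679/10000
2 2 9179/10000
DF(1y) is solved at step 1

step 1 [1y] swap r/1=321/9679: DF=(1 − 321/9679·(0))/(1+321/9679) = 9679/10000 ≈ 0.967900
step 2 [2y] swap r/1=821/18858: DF=(1 − 821/18858·(0.967900))/(1+821/18858) = 9179/10000 ≈ 0.917900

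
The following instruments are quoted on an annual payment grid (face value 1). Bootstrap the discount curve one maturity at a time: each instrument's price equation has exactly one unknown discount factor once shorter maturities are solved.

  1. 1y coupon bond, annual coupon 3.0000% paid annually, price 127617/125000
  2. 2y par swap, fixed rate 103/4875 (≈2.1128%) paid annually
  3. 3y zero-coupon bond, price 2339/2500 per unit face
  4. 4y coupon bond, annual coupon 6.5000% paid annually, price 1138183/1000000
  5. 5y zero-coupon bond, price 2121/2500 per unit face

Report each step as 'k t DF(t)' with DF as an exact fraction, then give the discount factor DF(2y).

1 1 1239/1250
2 2 2397/2500
3 3 2339/2500
4 4 4463/5000
5 5 2121/2500
DF(2y) = 2397/2500 ≈ 0.958800

step 1 [1y] bond c/1=3/100: DF=(127617/125000 − 3/100·(0))/(1+3/100) = 1239/1250 ≈ 0.991200
step 2 [2y] swap r/1=103/4875: DF=(1 − 103/4875·(0.991200))/(1+103/4875) = 2397/2500 ≈ 0.958800
step 3 [3y] zero: DF = P = 2339/2500 ≈ 0.935600
step 4 [4y] bond c/1=13/200: DF=(1138183/1000000 − 13/200·(0.991200+0.958800+0.935600))/(1+13/200) = 4463/5000 ≈ 0.892600
step 5 [5y] zero: DF = P = 2121/2500 ≈ 0.848400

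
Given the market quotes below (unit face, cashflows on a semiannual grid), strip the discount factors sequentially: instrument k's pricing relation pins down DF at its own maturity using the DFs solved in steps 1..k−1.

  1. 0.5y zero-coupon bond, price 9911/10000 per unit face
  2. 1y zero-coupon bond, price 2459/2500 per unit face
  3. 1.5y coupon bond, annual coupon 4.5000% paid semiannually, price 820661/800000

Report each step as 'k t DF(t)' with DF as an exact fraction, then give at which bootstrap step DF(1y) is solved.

step 1 [0.5y] zero: DF = P = 9911/10000 ≈ 0.991100
step 2 [1y] zero: DF = P = 2459/2500 ≈ 0.983600
step 3 [1.5y] bond c/2=9/400: DF=(820661/800000 − 9/400·(0.991100+0.983600))/(1+9/400) = 4799/5000 ≈ 0.959800

1 1/2 9911/10000
2 1 2459/2500
3 3/2 4799/5000
DF(1y) is solved at step 2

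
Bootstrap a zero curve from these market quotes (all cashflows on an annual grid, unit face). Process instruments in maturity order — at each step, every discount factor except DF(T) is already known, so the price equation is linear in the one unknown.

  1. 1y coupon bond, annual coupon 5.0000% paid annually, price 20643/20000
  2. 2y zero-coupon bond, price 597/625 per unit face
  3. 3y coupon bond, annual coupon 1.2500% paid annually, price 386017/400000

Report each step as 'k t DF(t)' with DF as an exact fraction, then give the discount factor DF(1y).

step 1 [1y] bond c/1=1/20: DF=(20643/20000 − 1/20·(0))/(1+1/20) = 983/1000 ≈ 0.983000
step 2 [2y] zero: DF = P = 597/625 ≈ 0.955200
step 3 [3y] bond c/1=1/80: DF=(386017/400000 − 1/80·(0.983000+0.955200))/(1+1/80) = 2323/2500 ≈ 0.929200

1 1 983/1000
2 2 597/625
3 3 2323/2500
DF(1y) = 983/1000 ≈ 0.983000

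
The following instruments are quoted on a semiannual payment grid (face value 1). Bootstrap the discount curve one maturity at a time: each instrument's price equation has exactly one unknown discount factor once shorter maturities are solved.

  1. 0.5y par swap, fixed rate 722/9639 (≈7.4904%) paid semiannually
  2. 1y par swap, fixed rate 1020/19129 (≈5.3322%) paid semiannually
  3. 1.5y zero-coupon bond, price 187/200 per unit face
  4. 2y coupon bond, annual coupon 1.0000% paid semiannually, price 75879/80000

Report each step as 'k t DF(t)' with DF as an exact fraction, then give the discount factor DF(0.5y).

step 1 [0.5y] swap r/2=361/9639: DF=(1 − 361/9639·(0))/(1+361/9639) = 9639/10000 ≈ 0.963900
step 2 [1y] swap r/2=510/19129: DF=(1 − 510/19129·(0.963900))/(1+510/19129) = 949/1000 ≈ 0.949000
step 3 [1.5y] zero: DF = P = 187/200 ≈ 0.935000
step 4 [2y] bond c/2=1/200: DF=(75879/80000 − 1/200·(0.963900+0.949000+0.935000))/(1+1/200) = 581/625 ≈ 0.929600

1 1/2 9639/10000
2 1 949/1000
3 3/2 187/200
4 2 581/625
DF(0.5y) = 9639/10000 ≈ 0.963900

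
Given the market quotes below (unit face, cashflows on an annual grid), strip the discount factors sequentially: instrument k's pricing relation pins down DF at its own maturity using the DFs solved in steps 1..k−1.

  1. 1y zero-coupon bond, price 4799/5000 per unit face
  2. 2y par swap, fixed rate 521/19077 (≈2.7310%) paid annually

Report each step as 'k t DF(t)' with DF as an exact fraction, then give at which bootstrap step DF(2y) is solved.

1 1 4799/5000
2 2 9479/10000
DF(2y) is solved at step 2

step 1 [1y] zero: DF = P = 4799/5000 ≈ 0.959800
step 2 [2y] swap r/1=521/19077: DF=(1 − 521/19077·(0.959800))/(1+521/19077) = 9479/10000 ≈ 0.947900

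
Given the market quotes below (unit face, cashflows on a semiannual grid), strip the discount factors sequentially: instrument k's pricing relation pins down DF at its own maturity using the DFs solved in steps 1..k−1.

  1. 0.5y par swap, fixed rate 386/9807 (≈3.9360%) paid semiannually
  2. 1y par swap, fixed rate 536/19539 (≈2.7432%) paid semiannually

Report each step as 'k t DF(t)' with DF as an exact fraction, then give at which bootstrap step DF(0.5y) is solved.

step 1 [0.5y] swap r/2=193/9807: DF=(1 − 193/9807·(0))/(1+193/9807) = 9807/10000 ≈ 0.980700
step 2 [1y] swap r/2=268/19539: DF=(1 − 268/19539·(0.980700))/(1+268/19539) = 2433/2500 ≈ 0.973200

1 1/2 9807/10000
2 1 2433/2500
DF(0.5y) is solved at step 1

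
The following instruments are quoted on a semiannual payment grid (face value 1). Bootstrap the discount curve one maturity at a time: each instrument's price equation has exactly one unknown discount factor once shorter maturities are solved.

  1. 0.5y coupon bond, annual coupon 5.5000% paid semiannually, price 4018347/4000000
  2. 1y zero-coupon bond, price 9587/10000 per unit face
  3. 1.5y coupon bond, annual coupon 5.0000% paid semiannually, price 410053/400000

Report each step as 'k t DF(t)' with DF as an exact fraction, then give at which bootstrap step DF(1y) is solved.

step 1 [0.5y] bond c/2=11/400: DF=(4018347/4000000 − 11/400·(0))/(1+11/400) = 9777/10000 ≈ 0.977700
step 2 [1y] zero: DF = P = 9587/10000 ≈ 0.958700
step 3 [1.5y] bond c/2=1/40: DF=(410053/400000 − 1/40·(0.977700+0.958700))/(1+1/40) = 9529/10000 ≈ 0.952900

1 1/2 9777/10000
2 1 9587/10000
3 3/2 9529/10000
DF(1y) is solved at step 2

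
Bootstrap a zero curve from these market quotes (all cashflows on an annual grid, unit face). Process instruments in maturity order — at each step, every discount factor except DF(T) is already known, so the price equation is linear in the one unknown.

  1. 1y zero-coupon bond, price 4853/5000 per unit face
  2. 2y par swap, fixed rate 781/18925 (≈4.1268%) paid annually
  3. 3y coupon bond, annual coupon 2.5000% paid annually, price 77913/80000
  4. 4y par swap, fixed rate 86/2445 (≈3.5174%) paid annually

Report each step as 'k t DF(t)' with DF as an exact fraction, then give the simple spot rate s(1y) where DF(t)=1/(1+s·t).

1 1 4853/5000
2 2 9219/10000
3 3 113/125
4 4 871/1000
s(1y) = (1/(4853/5000) − 1)/(1) = 147/4853 ≈ 3.0291%

step 1 [1y] zero: DF = P = 4853/5000 ≈ 0.970600
step 2 [2y] swap r/1=781/18925: DF=(1 − 781/18925·(0.970600))/(1+781/18925) = 9219/10000 ≈ 0.921900
step 3 [3y] bond c/1=1/40: DF=(77913/80000 − 1/40·(0.970600+0.921900))/(1+1/40) = 113/125 ≈ 0.904000
step 4 [4y] swap r/1=86/2445: DF=(1 − 86/2445·(0.970600+0.921900+0.904000))/(1+86/2445) = 871/1000 ≈ 0.871000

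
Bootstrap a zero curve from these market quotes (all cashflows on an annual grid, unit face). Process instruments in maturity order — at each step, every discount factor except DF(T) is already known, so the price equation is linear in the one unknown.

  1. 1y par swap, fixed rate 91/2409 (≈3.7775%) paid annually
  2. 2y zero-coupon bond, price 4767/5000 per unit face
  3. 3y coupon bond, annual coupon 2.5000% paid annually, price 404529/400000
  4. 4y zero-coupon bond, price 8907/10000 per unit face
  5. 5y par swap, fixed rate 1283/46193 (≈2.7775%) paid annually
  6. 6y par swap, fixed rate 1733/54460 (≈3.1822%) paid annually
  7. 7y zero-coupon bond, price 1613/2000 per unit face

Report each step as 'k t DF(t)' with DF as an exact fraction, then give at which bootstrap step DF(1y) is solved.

step 1 [1y] swap r/1=91/2409: DF=(1 − 91/2409·(0))/(1+91/2409) = 2409/2500 ≈ 0.963600
step 2 [2y] zero: DF = P = 4767/5000 ≈ 0.953400
step 3 [3y] bond c/1=1/40: DF=(404529/400000 − 1/40·(0.963600+0.953400))/(1+1/40) = 9399/10000 ≈ 0.939900
step 4 [4y] zero: DF = P = 8907/10000 ≈ 0.890700
step 5 [5y] swap r/1=1283/46193: DF=(1 − 1283/46193·(0.963600+0.953400+0.939900+0.890700))/(1+1283/46193) = 8717/10000 ≈ 0.871700
step 6 [6y] swap r/1=1733/54460: DF=(1 − 1733/54460·(0.963600+0.953400+0.939900+0.890700+0.871700))/(1+1733/54460) = 8267/10000 ≈ 0.826700
step 7 [7y] zero: DF = P = 1613/2000 ≈ 0.806500

1 1 2409/2500
2 2 4767/5000
3 3 9399/10000
4 4 8907/10000
5 5 8717/10000
6 6 8267/10000
7 7 1613/2000
DF(1y) is solved at step 1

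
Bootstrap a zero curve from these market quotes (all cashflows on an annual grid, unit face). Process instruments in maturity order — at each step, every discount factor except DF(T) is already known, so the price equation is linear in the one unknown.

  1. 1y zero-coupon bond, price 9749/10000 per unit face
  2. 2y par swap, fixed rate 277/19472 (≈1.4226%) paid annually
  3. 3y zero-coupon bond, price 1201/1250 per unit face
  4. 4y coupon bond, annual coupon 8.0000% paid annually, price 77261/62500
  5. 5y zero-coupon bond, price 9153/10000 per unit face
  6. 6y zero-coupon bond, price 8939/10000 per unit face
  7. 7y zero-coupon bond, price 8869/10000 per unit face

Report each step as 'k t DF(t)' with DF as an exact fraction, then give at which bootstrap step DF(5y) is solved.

step 1 [1y] zero: DF = P = 9749/10000 ≈ 0.974900
step 2 [2y] swap r/1=277/19472: DF=(1 − 277/19472·(0.974900))/(1+277/19472) = 9723/10000 ≈ 0.972300
step 3 [3y] zero: DF = P = 1201/1250 ≈ 0.960800
step 4 [4y] bond c/1=2/25: DF=(77261/62500 − 2/25·(0.974900+0.972300+0.960800))/(1+2/25) = 2323/2500 ≈ 0.929200
step 5 [5y] zero: DF = P = 9153/10000 ≈ 0.915300
step 6 [6y] zero: DF = P = 8939/10000 ≈ 0.893900
step 7 [7y] zero: DF = P = 8869/10000 ≈ 0.886900

1 1 9749/10000
2 2 9723/10000
3 3 1201/1250
4 4 2323/2500
5 5 9153/10000
6 6 8939/10000
7 7 8869/10000
DF(5y) is solved at step 5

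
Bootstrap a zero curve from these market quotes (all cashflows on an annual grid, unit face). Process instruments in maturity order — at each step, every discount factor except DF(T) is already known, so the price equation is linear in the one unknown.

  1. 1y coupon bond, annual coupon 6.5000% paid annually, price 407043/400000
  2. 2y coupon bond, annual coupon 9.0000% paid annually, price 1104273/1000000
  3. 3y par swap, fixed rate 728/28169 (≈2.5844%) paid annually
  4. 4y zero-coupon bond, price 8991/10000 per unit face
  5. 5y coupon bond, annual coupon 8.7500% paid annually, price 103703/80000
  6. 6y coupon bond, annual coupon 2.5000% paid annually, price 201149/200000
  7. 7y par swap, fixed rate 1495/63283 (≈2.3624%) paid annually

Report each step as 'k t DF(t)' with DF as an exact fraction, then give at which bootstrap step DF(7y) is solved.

1 1 1911/2000
2 2 4671/5000
3 3 1159/1250
4 4 8991/10000
5 5 893/1000
6 6 543/625
7 7 1701/2000
DF(7y) is solved at step 7

step 1 [1y] bond c/1=13/200: DF=(407043/400000 − 13/200·(0))/(1+13/200) = 1911/2000 ≈ 0.955500
step 2 [2y] bond c/1=9/100: DF=(1104273/1000000 − 9/100·(0.955500))/(1+9/100) = 4671/5000 ≈ 0.934200
step 3 [3y] swap r/1=728/28169: DF=(1 − 728/28169·(0.955500+0.934200))/(1+728/28169) = 1159/1250 ≈ 0.927200
step 4 [4y] zero: DF = P = 8991/10000 ≈ 0.899100
step 5 [5y] bond c/1=7/80: DF=(103703/80000 − 7/80·(0.955500+0.934200+0.927200+0.899100))/(1+7/80) = 893/1000 ≈ 0.893000
step 6 [6y] bond c/1=1/40: DF=(201149/200000 − 1/40·(0.955500+0.934200+0.927200+0.899100+0.893000))/(1+1/40) = 543/625 ≈ 0.868800
step 7 [7y] swap r/1=1495/63283: DF=(1 − 1495/63283·(0.955500+0.934200+0.927200+0.899100+0.893000+0.868800))/(1+1495/63283) = 1701/2000 ≈ 0.850500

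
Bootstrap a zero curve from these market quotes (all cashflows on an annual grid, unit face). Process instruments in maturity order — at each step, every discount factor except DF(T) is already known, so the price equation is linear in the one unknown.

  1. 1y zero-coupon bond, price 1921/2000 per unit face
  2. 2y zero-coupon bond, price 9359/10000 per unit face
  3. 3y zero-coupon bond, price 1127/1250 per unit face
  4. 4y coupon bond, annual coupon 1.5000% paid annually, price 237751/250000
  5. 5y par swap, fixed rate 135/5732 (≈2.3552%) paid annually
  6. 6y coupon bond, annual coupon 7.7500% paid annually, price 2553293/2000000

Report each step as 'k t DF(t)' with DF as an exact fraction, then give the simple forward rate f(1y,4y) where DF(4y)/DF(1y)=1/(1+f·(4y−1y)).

1 1 1921/2000
2 2 9359/10000
3 3 1127/1250
4 4 2239/2500
5 5 223/250
6 6 171/200
f(1y,4y) = ((1921/2000)/(2239/2500) − 1)/(3) = 649/26868 ≈ 2.4155%

step 1 [1y] zero: DF = P = 1921/2000 ≈ 0.960500
step 2 [2y] zero: DF = P = 9359/10000 ≈ 0.935900
step 3 [3y] zero: DF = P = 1127/1250 ≈ 0.901600
step 4 [4y] bond c/1=3/200: DF=(237751/250000 − 3/200·(0.960500+0.935900+0.901600))/(1+3/200) = 2239/2500 ≈ 0.895600
step 5 [5y] swap r/1=135/5732: DF=(1 − 135/5732·(0.960500+0.935900+0.901600+0.895600))/(1+135/5732) = 223/250 ≈ 0.892000
step 6 [6y] bond c/1=31/400: DF=(2553293/2000000 − 31/400·(0.960500+0.935900+0.901600+0.895600+0.892000))/(1+31/400) = 171/200 ≈ 0.855000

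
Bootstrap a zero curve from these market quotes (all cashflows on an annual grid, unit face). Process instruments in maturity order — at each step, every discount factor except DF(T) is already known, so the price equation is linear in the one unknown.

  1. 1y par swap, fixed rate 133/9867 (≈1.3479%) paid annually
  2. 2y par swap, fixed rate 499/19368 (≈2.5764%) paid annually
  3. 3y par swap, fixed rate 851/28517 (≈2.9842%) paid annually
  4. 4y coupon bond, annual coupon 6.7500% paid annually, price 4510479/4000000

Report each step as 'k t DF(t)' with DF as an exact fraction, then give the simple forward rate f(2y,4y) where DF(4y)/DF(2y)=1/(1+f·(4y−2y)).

step 1 [1y] swap r/1=133/9867: DF=(1 − 133/9867·(0))/(1+133/9867) = 9867/10000 ≈ 0.986700
step 2 [2y] swap r/1=499/19368: DF=(1 − 499/19368·(0.986700))/(1+499/19368) = 9501/10000 ≈ 0.950100
step 3 [3y] swap r/1=851/28517: DF=(1 − 851/28517·(0.986700+0.950100))/(1+851/28517) = 9149/10000 ≈ 0.914900
step 4 [4y] bond c/1=27/400: DF=(4510479/4000000 − 27/400·(0.986700+0.950100+0.914900))/(1+27/400) = 219/250 ≈ 0.876000

1 1 9867/10000
2 2 9501/10000
3 3 9149/10000
4 4 219/250
f(2y,4y) = ((9501/10000)/(219/250) − 1)/(2) = 247/5840 ≈ 4.2295%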